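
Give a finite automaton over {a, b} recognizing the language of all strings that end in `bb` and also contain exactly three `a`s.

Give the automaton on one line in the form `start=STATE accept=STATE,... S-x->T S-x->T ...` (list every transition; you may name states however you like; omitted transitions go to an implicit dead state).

Handle the two conditions separately and then intersect. The first has 3 states tracking how much of the suffix `bb` has currently been matched; the second has 5 states tracking the count of `a`s, saturating at 4. A product state is a pair (one from each), accepting exactly when both do. Equivalent product states are then merged.
        a   b  
>  s0   s1  s0 
   s1   s2  s1 
   s2   s3  s2 
   s3   s4  s5 
   s4   s4  s4 
   s5   s4  s6 
 * s6   s4  s6 
(> = start, * = accepting)

start=s0 accept=s6 s0-a->s1 s0-b->s0 s1-a->s2 s1-b->s1 s2-a->s3 s2-b->s2 s3-a->s4 s3-b->s5 s4-a->s4 s4-b->s4 s5-a->s4 s5-b->s6 s6-a->s4 s6-b->s6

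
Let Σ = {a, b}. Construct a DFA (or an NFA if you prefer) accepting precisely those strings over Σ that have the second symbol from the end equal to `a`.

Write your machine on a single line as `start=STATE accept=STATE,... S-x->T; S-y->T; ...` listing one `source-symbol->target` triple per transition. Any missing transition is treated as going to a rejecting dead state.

A DFA must remember the last 2 symbols (since which symbol is second-to-last isn't known until the input ends). Use one state per possible window of the last ≤2 symbols; accept from those whose window starts with `a`.
        a   b  
>  q0   q1  q2 
   q1   q3  q4 
   q2   q5  q6 
 * q3   q3  q4 
 * q4   q5  q6 
   q5   q3  q4 
   q6   q5  q6 
(> = start, * = accepting)

start=q0; accept=q3,q4; q0-a->q1; q0-b->q2; q1-a->q3; q1-b->q4; q2-a->q5; q2-b->q6; q3-a->q3; q3-b->q4; q4-a->q5; q4-b->q6; q5-a->q3; q5-b->q4; q6-a->q5; q6-b->q6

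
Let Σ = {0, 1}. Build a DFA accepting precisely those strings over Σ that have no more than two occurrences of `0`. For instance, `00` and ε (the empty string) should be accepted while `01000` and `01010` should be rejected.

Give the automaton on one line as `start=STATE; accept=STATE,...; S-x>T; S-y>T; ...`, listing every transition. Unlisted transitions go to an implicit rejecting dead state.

Count `0`s, saturating at 3: states A through C mean 0 through 2 `0`s seen; D means more than 2. Each `0` increments (capped at D); other symbols loop. Accept from {A, B, C}.
       0  1 
>* A   B  A 
 * B   C  B 
 * C   D  C 
   D   D  D 
(> = start, * = accepting)

start=A; accept=A,B,C; A-0>B; A-1>A; B-0>C; B-1>B; C-0>D; C-1>C; D-0>D; D-1>D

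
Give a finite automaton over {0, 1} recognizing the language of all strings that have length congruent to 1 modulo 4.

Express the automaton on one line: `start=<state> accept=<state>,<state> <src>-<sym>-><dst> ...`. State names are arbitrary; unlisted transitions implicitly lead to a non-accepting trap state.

Only the length mod 4 matters, so use a 4-cycle: from any state, every input symbol moves to the next state, wrapping s3 back to s0. Mark s1 accepting.
With 4 states:
        0   1  
>  s0   s1  s1 
 * s1   s2  s2 
   s2   s3  s3 
   s3   s0  s0 
(> = start, * = accepting)

start=s0 accept=s1 s0-0->s1 s0-1->s1 s1-0->s2 s1-1->s2 s2-0->s3 s2-1->s3 s3-0->s0 s3-1->s0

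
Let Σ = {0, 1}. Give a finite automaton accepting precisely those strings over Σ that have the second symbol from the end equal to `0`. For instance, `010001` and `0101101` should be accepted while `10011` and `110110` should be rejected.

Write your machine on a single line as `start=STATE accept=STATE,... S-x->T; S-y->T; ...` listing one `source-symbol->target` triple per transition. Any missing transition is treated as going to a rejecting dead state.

start=s0; accept=s3,s4; s0-0->s1; s0-1->s2; s1-0->s3; s1-1->s4; s2-0->s5; s2-1->s6; s3-0->s3; s3-1->s4; s4-0->s5; s4-1->s6; s5-0->s3; s5-1->s4; s6-0->s5; s6-1->s6

A DFA must remember the last 2 symbols (since which symbol is second-to-last isn't known until the input ends). Use one state per possible window of the last ≤2 symbols; accept from those whose window starts with `0`.
A 7-state machine:
        0   1  
>  s0   s1  s2 
   s1   s3  s4 
   s2   s5  s6 
 * s3   s3  s4 
 * s4   s5  s6 
   s5   s3  s4 
   s6   s5  s6 
(> = start, * = accepting)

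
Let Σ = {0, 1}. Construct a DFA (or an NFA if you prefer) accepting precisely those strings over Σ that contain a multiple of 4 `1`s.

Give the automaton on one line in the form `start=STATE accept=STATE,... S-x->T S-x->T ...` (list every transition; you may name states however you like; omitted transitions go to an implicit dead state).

Keep the running count of `1`s modulo 4: each `1` advances along the cycle s0 → s1 → s2 → s3 → s0 while other symbols loop. Accept at s0.
        0   1  
>* s0   s0  s1 
   s1   s1  s2 
   s2   s2  s3 
   s3   s3  s0 
(> = start, * = accepting)

start=s0 accept=s0 s0-0->s0 s0-1->s1 s1-0->s1 s1-1->s2 s2-0->s2 s2-1->s3 s3-0->s3 s3-1->s0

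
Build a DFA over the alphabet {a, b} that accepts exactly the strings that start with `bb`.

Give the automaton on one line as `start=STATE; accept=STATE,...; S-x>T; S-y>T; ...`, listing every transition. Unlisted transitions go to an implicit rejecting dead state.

Check the first 2 symbols one by one: s0 through s1 record how many have matched `bb` so far; any wrong symbol goes to the dead state s3. After all 2 match we enter the accepting sink s2.
With 4 states:
        a   b  
>  s0   s3  s1 
   s1   s3  s2 
 * s2   s2  s2 
   s3   s3  s3 
(> = start, * = accepting)

start=s0; accept=s2; s0-a>s3; s0-b>s1; s1-a>s3; s1-b>s2; s2-a>s2; s2-b>s2; s3-a>s3; s3-b>s3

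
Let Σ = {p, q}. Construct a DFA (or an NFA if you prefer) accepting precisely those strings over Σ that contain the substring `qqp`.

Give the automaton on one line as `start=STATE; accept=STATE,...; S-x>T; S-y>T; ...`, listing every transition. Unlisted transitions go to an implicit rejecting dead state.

Track how much of `qqp` has been matched so far: state s0 is no progress, s3 is the absorbing accept state reached once `qqp` has occurred. Intermediate states record partial matches; on a mismatch, fall back to the longest reusable overlap.
        p   q  
>  s0   s0  s1 
   s1   s0  s2 
   s2   s3  s2 
 * s3   s3  s3 
(> = start, * = accepting)

start=s0; accept=s3; s0-p>s0; s0-q>s1; s1-p>s0; s1-q>s2; s2-p>s3; s2-q>s2; s3-p>s3; s3-q>s3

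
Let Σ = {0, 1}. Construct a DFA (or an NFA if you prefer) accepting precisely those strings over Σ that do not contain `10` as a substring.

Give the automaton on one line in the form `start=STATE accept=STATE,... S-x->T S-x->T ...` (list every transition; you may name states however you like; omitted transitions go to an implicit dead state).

start=A accept=A,B A-0->A A-1->B B-0->C B-1->B C-0->C C-1->C

Track partial matches of the forbidden pattern `10`. State C is a dead state reached once `10` has occurred; every other state accepts. A means no part of `10` is currently matched.
A 3-state machine:
       0  1 
>* A   A  B 
 * B   C  B 
   C   C  C 
(> = start, * = accepting)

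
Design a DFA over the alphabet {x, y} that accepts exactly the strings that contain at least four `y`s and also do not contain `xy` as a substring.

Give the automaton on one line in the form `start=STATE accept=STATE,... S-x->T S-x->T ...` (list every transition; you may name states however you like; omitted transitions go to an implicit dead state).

Build one automaton per condition and run them in lockstep. One (6 states) tracks the count of `y`s, saturating at 5; the other (3 states) tracks partial matches of the forbidden pattern `xy`. Each combined state is a pair, one component from each; accept when both components accept.
A 17-state machine:
          x    y  
>  S0     S1   S2 
   S1     S1   S3 
   S2     S4   S5 
   S3     S3   S6 
   S4     S4   S6 
   S5     S7   S8 
   S6     S6   S9 
   S7     S7   S9 
   S8    S10  S11 
   S9     S9  S12 
   S10   S10  S12 
 * S11   S13  S14 
   S12   S12  S15 
 * S13   S13  S15 
 * S14   S16  S14 
   S15   S15  S15 
 * S16   S16  S15 
(> = start, * = accepting)

start=S0 accept=S11,S13,S14,S16 S0-x->S1 S0-y->S2 S1-x->S1 S1-y->S3 S2-x->S4 S2-y->S5 S3-x->S3 S3-y->S6 S4-x->S4 S4-y->S6 S5-x->S7 S5-y->S8 S6-x->S6 S6-y->S9 S7-x->S7 S7-y->S9 S8-x->S10 S8-y->S11 S9-x->S9 S9-y->S12 S10-x->S10 S10-y->S12 S11-x->S13 S11-y->S14 S12-x->S12 S12-y->S15 S13-x->S13 S13-y->S15 S14-x->S16 S14-y->S14 S15-x->S15 S15-y->S15 S16-x->S16 S16-y->S15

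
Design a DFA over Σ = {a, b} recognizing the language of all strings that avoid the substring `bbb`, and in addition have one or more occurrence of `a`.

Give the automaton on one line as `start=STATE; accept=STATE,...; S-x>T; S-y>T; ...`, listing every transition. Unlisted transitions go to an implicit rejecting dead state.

Handle the two conditions separately and then intersect. One (4 states) tracks partial matches of the forbidden pattern `bbb`; the other (3 states) tracks the count of `a`s, saturating at 2. Each combined state is a pair, one component from each; accept when both components accept. Equivalent product states are then merged.
7 states suffice.
        a   b  
>  S0   S1  S2 
 * S1   S1  S3 
   S2   S1  S4 
 * S3   S1  S5 
   S4   S1  S6 
 * S5   S1  S6 
   S6   S6  S6 
(> = start, * = accepting)

start=S0; accept=S1,S3,S5; S0-a>S1; S0-b>S2; S1-a>S1; S1-b>S3; S2-a>S1; S2-b>S4; S3-a>S1; S3-b>S5; S4-a>S1; S4-b>S6; S5-a>S1; S5-b>S6; S6-a>S6; S6-b>S6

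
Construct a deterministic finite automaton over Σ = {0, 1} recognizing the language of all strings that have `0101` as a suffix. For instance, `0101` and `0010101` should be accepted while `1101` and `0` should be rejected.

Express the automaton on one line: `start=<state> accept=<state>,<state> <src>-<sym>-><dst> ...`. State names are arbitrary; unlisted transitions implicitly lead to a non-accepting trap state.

Let each state record the length of the longest suffix of the input read so far that is also a prefix of `0101`. S1 means the last symbol is `0`; S2 means the last 2 symbols are `01`; S3 means the last 3 symbols are `010`; S4 means the last 4 symbols are `0101`. Accept only at S4, where the string currently ends in `0101`.
        0   1  
>  S0   S1  S0 
   S1   S1  S2 
   S2   S3  S0 
   S3   S1  S4 
 * S4   S3  S0 
(> = start, * = accepting)

start=S0 accept=S4 S0-0->S1 S0-1->S0 S1-0->S1 S1-1->S2 S2-0->S3 S2-1->S0 S3-0->S1 S3-1->S4 S4-0->S3 S4-1->S0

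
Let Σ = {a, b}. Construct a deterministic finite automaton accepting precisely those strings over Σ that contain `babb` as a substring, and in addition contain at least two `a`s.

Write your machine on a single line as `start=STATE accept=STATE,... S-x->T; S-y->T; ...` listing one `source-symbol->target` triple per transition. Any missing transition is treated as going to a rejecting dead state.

start=q0; accept=q15,q16; q0-a->q1; q0-b->q2; q1-a->q3; q1-b->q4; q2-a->q5; q2-b->q2; q3-a->q6; q3-b->q7; q4-a->q8; q4-b->q4; q5-a->q3; q5-b->q9; q6-a->q6; q6-b->q10; q7-a->q11; q7-b->q7; q8-a->q6; q8-b->q12; q9-a->q8; q9-b->q13; q10-a->q11; q10-b->q10; q11-a->q6; q11-b->q14; q12-a->q11; q12-b->q15; q13-a->q15; q13-b->q13; q14-a->q11; q14-b->q16; q15-a->q16; q15-b->q15; q16-a->q16; q16-b->q16

Run two small machines in parallel and take their product. The first has 5 states tracking whether and how much of `babb` has been seen; the second has 4 states tracking the count of `a`s, saturating at 3. A product state is a pair (one from each), accepting exactly when both do.
          a    b  
>  q0     q1   q2 
   q1     q3   q4 
   q2     q5   q2 
   q3     q6   q7 
   q4     q8   q4 
   q5     q3   q9 
   q6     q6  q10 
   q7    q11   q7 
   q8     q6  q12 
   q9     q8  q13 
   q10   q11  q10 
   q11    q6  q14 
   q12   q11  q15 
   q13   q15  q13 
   q14   q11  q16 
 * q15   q16  q15 
 * q16   q16  q16 
(> = start, * = accepting)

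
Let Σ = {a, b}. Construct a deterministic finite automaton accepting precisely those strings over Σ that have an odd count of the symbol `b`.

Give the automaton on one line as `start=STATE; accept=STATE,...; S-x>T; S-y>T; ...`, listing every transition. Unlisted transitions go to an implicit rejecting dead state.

Keep the running count of `b`s modulo 2: each `b` advances along the cycle q0 → q1 → q0 while other symbols loop. Accept at q1.
With 2 states:
        a   b  
>  q0   q0  q1 
 * q1   q1  q0 
(> = start, * = accepting)

start=q0; accept=q1; q0-a>q0; q0-b>q1; q1-a>q1; q1-b>q0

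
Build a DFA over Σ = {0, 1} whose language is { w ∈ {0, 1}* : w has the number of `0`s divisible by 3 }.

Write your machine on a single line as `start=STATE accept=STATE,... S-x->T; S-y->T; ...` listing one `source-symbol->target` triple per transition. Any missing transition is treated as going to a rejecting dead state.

Keep the running count of `0`s modulo 3: each `0` advances along the cycle A → B → C → A while other symbols loop. Accept at A.
3 states suffice.
       0  1 
>* A   B  A 
   B   C  B 
   C   A  C 
(> = start, * = accepting)

start=A; accept=A; A-0->B; A-1->A; B-0->C; B-1->B; C-0->A; C-1->C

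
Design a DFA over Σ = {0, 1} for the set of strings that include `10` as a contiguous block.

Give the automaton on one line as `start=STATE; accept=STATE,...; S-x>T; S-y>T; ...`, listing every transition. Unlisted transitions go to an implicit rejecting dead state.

States q0..q1 record the length of the longest prefix of `10` that matches the current input suffix. Reaching q2 means `10` has been seen, and we stay there forever. Accept from q2.
A 3-state machine:
        0   1  
>  q0   q0  q1 
   q1   q2  q1 
 * q2   q2  q2 
(> = start, * = accepting)

start=q0; accept=q2; q0-0>q0; q0-1>q1; q1-0>q2; q1-1>q1; q2-0>q2; q2-1>q2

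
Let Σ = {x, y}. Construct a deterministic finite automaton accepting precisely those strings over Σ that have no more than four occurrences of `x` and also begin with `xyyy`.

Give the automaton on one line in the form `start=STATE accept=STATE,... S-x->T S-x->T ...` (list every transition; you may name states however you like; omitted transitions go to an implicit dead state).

start=A accept=F,G,H,I A-x->B A-y->C B-x->C B-y->D C-x->C C-y->C D-x->C D-y->E E-x->C E-y->F F-x->G F-y->F G-x->H G-y->G H-x->I H-y->H I-x->C I-y->I

Handle the two conditions separately and then intersect. One (6 states) tracks the count of `x`s, saturating at 5; the other (6 states) tracks whether the input so far still matches the prefix `xyyy`. Each combined state is a pair, one component from each; accept when both components accept. After merging equivalent states the machine shrinks.
       x  y 
>  A   B  C 
   B   C  D 
   C   C  C 
   D   C  E 
   E   C  F 
 * F   G  F 
 * G   H  G 
 * H   I  H 
 * I   C  I 
(> = start, * = accepting)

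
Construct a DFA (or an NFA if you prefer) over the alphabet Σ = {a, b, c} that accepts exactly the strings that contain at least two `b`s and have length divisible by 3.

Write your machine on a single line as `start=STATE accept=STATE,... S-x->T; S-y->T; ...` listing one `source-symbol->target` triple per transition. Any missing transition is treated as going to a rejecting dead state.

Run two small machines in parallel and take their product. One (4 states) tracks the count of `b`s, saturating at 3; the other (3 states) tracks the input length modulo 3. Each combined state is a pair, one component from each; accept when both components accept. Minimizing collapses redundant product states.
9 states suffice.
        a   b   c  
>  s0   s1  s2  s1 
   s1   s3  s4  s3 
   s2   s4  s5  s4 
   s3   s0  s6  s0 
   s4   s6  s7  s6 
   s5   s7  s7  s7 
   s6   s2  s8  s2 
 * s7   s8  s8  s8 
   s8   s5  s5  s5 
(> = start, * = accepting)

start=s0; accept=s7; s0-a->s1; s0-b->s2; s0-c->s1; s1-a->s3; s1-b->s4; s1-c->s3; s2-a->s4; s2-b->s5; s2-c->s4; s3-a->s0; s3-b->s6; s3-c->s0; s4-a->s6; s4-b->s7; s4-c->s6; s5-a->s7; s5-b->s7; s5-c->s7; s6-a->s2; s6-b->s8; s6-c->s2; s7-a->s8; s7-b->s8; s7-c->s8; s8-a->s5; s8-b->s5; s8-c->s5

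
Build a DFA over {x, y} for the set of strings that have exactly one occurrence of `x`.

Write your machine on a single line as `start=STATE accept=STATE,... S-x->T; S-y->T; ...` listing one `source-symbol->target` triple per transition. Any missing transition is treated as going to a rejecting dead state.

start=S0; accept=S1; S0-x->S1; S0-y->S0; S1-x->S2; S1-y->S1; S2-x->S2; S2-y->S2

Only the number of `x`s matters, and only up to 2. Make a chain S0 → S1 → S2 advanced by each `x` (with S2 absorbing); every other symbol self-loops. The accepting set is {S1}.
With 3 states:
        x   y  
>  S0   S1  S0 
 * S1   S2  S1 
   S2   S2  S2 
(> = start, * = accepting)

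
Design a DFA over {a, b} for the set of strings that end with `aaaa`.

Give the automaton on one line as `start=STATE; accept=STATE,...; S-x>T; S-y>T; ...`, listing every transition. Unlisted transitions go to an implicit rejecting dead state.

start=q0; accept=q4; q0-a>q1; q0-b>q0; q1-a>q2; q1-b>q0; q2-a>q3; q2-b>q0; q3-a>q4; q3-b>q0; q4-a>q4; q4-b>q0

Let each state record the length of the longest suffix of the input read so far that is also a prefix of `aaaa`. q1 means the last symbol is `a`; q2 means the last 2 symbols are `aa`; q3 means the last 3 symbols are `aaa`; q4 means the last 4 symbols are `aaaa`. Accept only at q4, where the string currently ends in `aaaa`.
With 5 states:
        a   b  
>  q0   q1  q0 
   q1   q2  q0 
   q2   q3  q0 
   q3   q4  q0 
 * q4   q4  q0 
(> = start, * = accepting)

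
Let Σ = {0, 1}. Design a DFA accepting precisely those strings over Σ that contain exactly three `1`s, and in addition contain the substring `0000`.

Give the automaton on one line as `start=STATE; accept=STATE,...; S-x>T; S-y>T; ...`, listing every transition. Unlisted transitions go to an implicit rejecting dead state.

start=s0; accept=s20; s0-0>s1; s0-1>s2; s1-0>s3; s1-1>s2; s2-0>s4; s2-1>s5; s3-0>s6; s3-1>s2; s4-0>s7; s4-1>s5; s5-0>s8; s5-1>s9; s6-0>s10; s6-1>s2; s7-0>s11; s7-1>s5; s8-0>s12; s8-1>s9; s9-0>s13; s9-1>s14; s10-0>s10; s10-1>s15; s11-0>s15; s11-1>s5; s12-0>s16; s12-1>s9; s13-0>s17; s13-1>s14; s14-0>s14; s14-1>s14; s15-0>s15; s15-1>s18; s16-0>s18; s16-1>s9; s17-0>s19; s17-1>s14; s18-0>s18; s18-1>s20; s19-0>s20; s19-1>s14; s20-0>s20; s20-1>s14

Run two small machines in parallel and take their product. The first has 5 states tracking the count of `1`s, saturating at 4; the second has 5 states tracking whether and how much of `0000` has been seen. A product state is a pair (one from each), accepting exactly when both do. Equivalent product states are then merged.
21 states suffice.
          0    1  
>  s0     s1   s2 
   s1     s3   s2 
   s2     s4   s5 
   s3     s6   s2 
   s4     s7   s5 
   s5     s8   s9 
   s6    s10   s2 
   s7    s11   s5 
   s8    s12   s9 
   s9    s13  s14 
   s10   s10  s15 
   s11   s15   s5 
   s12   s16   s9 
   s13   s17  s14 
   s14   s14  s14 
   s15   s15  s18 
   s16   s18   s9 
   s17   s19  s14 
   s18   s18  s20 
   s19   s20  s14 
 * s20   s20  s14 
(> = start, * = accepting)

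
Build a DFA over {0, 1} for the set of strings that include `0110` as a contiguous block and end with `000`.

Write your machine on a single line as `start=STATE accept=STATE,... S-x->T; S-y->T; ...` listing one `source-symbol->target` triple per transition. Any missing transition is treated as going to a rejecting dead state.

Build one automaton per condition and run them in lockstep. The first has 5 states tracking whether and how much of `0110` has been seen; the second has 4 states tracking how much of the suffix `000` has currently been matched. A product state is a pair (one from each), accepting exactly when both do. Equivalent product states are then merged.
       0  1 
>  A   B  A 
   B   B  C 
   C   B  D 
   D   E  A 
   E   F  G 
   F   H  G 
   G   E  G 
 * H   H  G 
(> = start, * = accepting)

start=A; accept=H; A-0->B; A-1->A; B-0->B; B-1->C; C-0->B; C-1->D; D-0->E; D-1->A; E-0->F; E-1->G; F-0->H; F-1->G; G-0->E; G-1->G; H-0->H; H-1->G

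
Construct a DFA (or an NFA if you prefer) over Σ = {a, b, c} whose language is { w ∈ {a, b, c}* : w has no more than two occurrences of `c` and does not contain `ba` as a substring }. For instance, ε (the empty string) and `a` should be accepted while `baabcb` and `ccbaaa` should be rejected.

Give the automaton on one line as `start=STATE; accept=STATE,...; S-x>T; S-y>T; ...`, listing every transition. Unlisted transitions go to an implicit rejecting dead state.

Run two small machines in parallel and take their product. One (4 states) tracks the count of `c`s, saturating at 3; the other (3 states) tracks partial matches of the forbidden pattern `ba`. Each combined state is a pair, one component from each; accept when both components accept.
12 states suffice.
          a    b    c  
>* s0     s0   s1   s2 
 * s1     s3   s1   s2 
 * s2     s2   s4   s5 
   s3     s3   s3   s6 
 * s4     s6   s4   s5 
 * s5     s5   s7   s8 
   s6     s6   s6   s9 
 * s7     s9   s7   s8 
   s8     s8  s10   s8 
   s9     s9   s9  s11 
   s10   s11  s10   s8 
   s11   s11  s11  s11 
(> = start, * = accepting)

start=s0; accept=s0,s1,s2,s4,s5,s7; s0-a>s0; s0-b>s1; s0-c>s2; s1-a>s3; s1-b>s1; s1-c>s2; s2-a>s2; s2-b>s4; s2-c>s5; s3-a>s3; s3-b>s3; s3-c>s6; s4-a>s6; s4-b>s4; s4-c>s5; s5-a>s5; s5-b>s7; s5-c>s8; s6-a>s6; s6-b>s6; s6-c>s9; s7-a>s9; s7-b>s7; s7-c>s8; s8-a>s8; s8-b>s10; s8-c>s8; s9-a>s9; s9-b>s9; s9-c>s11; s10-a>s11; s10-b>s10; s10-c>s8; s11-a>s11; s11-b>s11; s11-c>s11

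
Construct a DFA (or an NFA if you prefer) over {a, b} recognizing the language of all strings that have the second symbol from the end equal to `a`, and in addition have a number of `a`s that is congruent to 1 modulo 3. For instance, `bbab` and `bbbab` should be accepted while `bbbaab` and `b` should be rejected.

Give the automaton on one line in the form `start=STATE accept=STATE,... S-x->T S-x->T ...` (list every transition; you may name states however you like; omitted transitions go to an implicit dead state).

start=q0 accept=q3,q6 q0-a->q1 q0-b->q0 q1-a->q2 q1-b->q3 q2-a->q4 q2-b->q2 q3-a->q2 q3-b->q5 q4-a->q6 q4-b->q0 q5-a->q2 q5-b->q5 q6-a->q2 q6-b->q3

Run two small machines in parallel and take their product. The first has 7 states tracking the last 2 symbols read; the second has 3 states tracking the count of `a`s modulo 3. A product state is a pair (one from each), accepting exactly when both do. Equivalent product states are then merged.
A 7-state machine:
        a   b  
>  q0   q1  q0 
   q1   q2  q3 
   q2   q4  q2 
 * q3   q2  q5 
   q4   q6  q0 
   q5   q2  q5 
 * q6   q2  q3 
(> = start, * = accepting)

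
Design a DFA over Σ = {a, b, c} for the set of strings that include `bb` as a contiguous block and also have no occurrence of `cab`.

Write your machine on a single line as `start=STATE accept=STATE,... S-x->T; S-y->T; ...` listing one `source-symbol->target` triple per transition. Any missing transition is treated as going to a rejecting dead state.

Handle the two conditions separately and then intersect. One (3 states) tracks whether and how much of `bb` has been seen; the other (4 states) tracks partial matches of the forbidden pattern `cab`. Each combined state is a pair, one component from each; accept when both components accept.
A 10-state machine:
        a   b   c  
>  q0   q0  q1  q2 
   q1   q0  q3  q2 
   q2   q4  q1  q2 
 * q3   q3  q3  q5 
   q4   q0  q6  q2 
 * q5   q7  q3  q5 
   q6   q8  q9  q8 
 * q7   q3  q9  q5 
   q8   q8  q6  q8 
   q9   q9  q9  q9 
(> = start, * = accepting)

start=q0; accept=q3,q5,q7; q0-a->q0; q0-b->q1; q0-c->q2; q1-a->q0; q1-b->q3; q1-c->q2; q2-a->q4; q2-b->q1; q2-c->q2; q3-a->q3; q3-b->q3; q3-c->q5; q4-a->q0; q4-b->q6; q4-c->q2; q5-a->q7; q5-b->q3; q5-c->q5; q6-a->q8; q6-b->q9; q6-c->q8; q7-a->q3; q7-b->q9; q7-c->q5; q8-a->q8; q8-b->q6; q8-c->q8; q9-a->q9; q9-b->q9; q9-c->q9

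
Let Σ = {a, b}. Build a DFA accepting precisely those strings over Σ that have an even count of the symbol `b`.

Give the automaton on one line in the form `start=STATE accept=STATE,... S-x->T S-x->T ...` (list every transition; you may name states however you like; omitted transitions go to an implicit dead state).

The only thing that matters is how many `b`s have appeared, reduced mod 2. Use one state per residue: S0 for 0, …, S1 for 1. Reading `b` moves to the next residue; anything else stays put. S0 is accepting.
A 2-state machine:
        a   b  
>* S0   S0  S1 
   S1   S1  S0 
(> = start, * = accepting)

start=S0 accept=S0 S0-a->S0 S0-b->S1 S1-a->S1 S1-b->S0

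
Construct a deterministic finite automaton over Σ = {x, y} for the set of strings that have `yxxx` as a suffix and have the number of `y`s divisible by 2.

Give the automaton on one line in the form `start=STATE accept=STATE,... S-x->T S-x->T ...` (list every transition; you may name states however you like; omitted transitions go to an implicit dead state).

start=S0 accept=S5 S0-x->S0 S0-y->S1 S1-x->S1 S1-y->S2 S2-x->S3 S2-y->S1 S3-x->S4 S3-y->S1 S4-x->S5 S4-y->S1 S5-x->S0 S5-y->S1

Handle the two conditions separately and then intersect. The first has 5 states tracking how much of the suffix `yxxx` has currently been matched; the second has 2 states tracking the count of `y`s modulo 2. A product state is a pair (one from each), accepting exactly when both do. Minimizing collapses redundant product states.
A 6-state machine:
        x   y  
>  S0   S0  S1 
   S1   S1  S2 
   S2   S3  S1 
   S3   S4  S1 
   S4   S5  S1 
 * S5   S0  S1 
(> = start, * = accepting)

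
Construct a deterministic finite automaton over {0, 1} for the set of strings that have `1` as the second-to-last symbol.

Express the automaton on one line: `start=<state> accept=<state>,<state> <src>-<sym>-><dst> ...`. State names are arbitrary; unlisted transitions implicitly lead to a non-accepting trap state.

start=s0 accept=s5,s6 s0-0->s1 s0-1->s2 s1-0->s3 s1-1->s4 s2-0->s5 s2-1->s6 s3-0->s3 s3-1->s4 s4-0->s5 s4-1->s6 s5-0->s3 s5-1->s4 s6-0->s5 s6-1->s6

Because acceptance depends on a position counted from the end, the machine has to buffer the most recent 2 symbols. Make each state the string of the last up-to-2 symbols read; on input `x` shift the window left and append `x`. Accept when the buffered window has length 2 and begins with `1`.
With 7 states:
        0   1  
>  s0   s1  s2 
   s1   s3  s4 
   s2   s5  s6 
   s3   s3  s4 
   s4   s5  s6 
 * s5   s3  s4 
 * s6   s5  s6 
(> = start, * = accepting)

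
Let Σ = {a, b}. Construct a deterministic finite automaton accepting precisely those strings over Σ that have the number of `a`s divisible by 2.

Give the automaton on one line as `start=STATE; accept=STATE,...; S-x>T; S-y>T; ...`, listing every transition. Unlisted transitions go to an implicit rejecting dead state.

Keep the running count of `a`s modulo 2: each `a` advances along the cycle S0 → S1 → S0 while other symbols loop. Accept at S0.
2 states suffice.
        a   b  
>* S0   S1  S0 
   S1   S0  S1 
(> = start, * = accepting)

start=S0; accept=S0; S0-a>S1; S0-b>S0; S1-a>S0; S1-b>S1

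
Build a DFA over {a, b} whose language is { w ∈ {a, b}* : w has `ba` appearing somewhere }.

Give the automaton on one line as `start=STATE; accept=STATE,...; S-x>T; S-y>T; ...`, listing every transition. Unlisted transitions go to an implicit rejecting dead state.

States s0..s1 record the length of the longest prefix of `ba` that matches the current input suffix. Reaching s2 means `ba` has been seen, and we stay there forever. Accept from s2.
With 3 states:
        a   b  
>  s0   s0  s1 
   s1   s2  s1 
 * s2   s2  s2 
(> = start, * = accepting)

start=s0; accept=s2; s0-a>s0; s0-b>s1; s1-a>s2; s1-b>s1; s2-a>s2; s2-b>s2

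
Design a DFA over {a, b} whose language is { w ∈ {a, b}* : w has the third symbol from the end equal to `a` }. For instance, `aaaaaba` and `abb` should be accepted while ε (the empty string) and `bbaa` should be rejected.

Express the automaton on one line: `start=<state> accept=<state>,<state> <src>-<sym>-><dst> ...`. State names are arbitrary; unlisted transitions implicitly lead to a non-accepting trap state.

Because acceptance depends on a position counted from the end, the machine has to buffer the most recent 3 symbols. Make each state the string of the last up-to-3 symbols read; on input `x` shift the window left and append `x`. Accept when the buffered window has length 3 and begins with `a`.
          a    b  
>  q0     q1   q2 
   q1     q3   q4 
   q2     q5   q6 
   q3     q7   q8 
   q4     q9  q10 
   q5    q11  q12 
   q6    q13  q14 
 * q7     q7   q8 
 * q8     q9  q10 
 * q9    q11  q12 
 * q10   q13  q14 
   q11    q7   q8 
   q12    q9  q10 
   q13   q11  q12 
   q14   q13  q14 
(> = start, * = accepting)

start=q0 accept=q7,q8,q9,q10 q0-a->q1 q0-b->q2 q1-a->q3 q1-b->q4 q2-a->q5 q2-b->q6 q3-a->q7 q3-b->q8 q4-a->q9 q4-b->q10 q5-a->q11 q5-b->q12 q6-a->q13 q6-b->q14 q7-a->q7 q7-b->q8 q8-a->q9 q8-b->q10 q9-a->q11 q9-b->q12 q10-a->q13 q10-b->q14 q11-a->q7 q11-b->q8 q12-a->q9 q12-b->q10 q13-a->q11 q13-b->q12 q14-a->q13 q14-b->q14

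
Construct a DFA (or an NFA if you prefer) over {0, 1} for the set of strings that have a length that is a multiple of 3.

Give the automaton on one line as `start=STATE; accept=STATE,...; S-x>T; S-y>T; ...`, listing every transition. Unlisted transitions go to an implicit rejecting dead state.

start=S0; accept=S0; S0-0>S1; S0-1>S1; S1-0>S2; S1-1>S2; S2-0>S0; S2-1>S0

Only the length mod 3 matters, so use a 3-cycle: from any state, every input symbol moves to the next state, wrapping S2 back to S0. Mark S0 accepting.
A 3-state machine:
        0   1  
>* S0   S1  S1 
   S1   S2  S2 
   S2   S0  S0 
(> = start, * = accepting)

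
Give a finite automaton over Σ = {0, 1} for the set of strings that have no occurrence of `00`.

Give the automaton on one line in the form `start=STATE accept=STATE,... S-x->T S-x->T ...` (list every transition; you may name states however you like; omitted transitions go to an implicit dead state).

start=s0 accept=s0,s1 s0-0->s1 s0-1->s0 s1-0->s2 s1-1->s0 s2-0->s2 s2-1->s2

Track partial matches of the forbidden pattern `00`. State s2 is a dead state reached once `00` has occurred; every other state accepts. s0 means no part of `00` is currently matched.
        0   1  
>* s0   s1  s0 
 * s1   s2  s0 
   s2   s2  s2 
(> = start, * = accepting)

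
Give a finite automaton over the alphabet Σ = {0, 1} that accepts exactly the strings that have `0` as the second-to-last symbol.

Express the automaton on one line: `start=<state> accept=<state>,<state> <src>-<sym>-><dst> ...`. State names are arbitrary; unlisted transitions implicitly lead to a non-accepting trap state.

start=A accept=D,E A-0->B A-1->C B-0->D B-1->E C-0->F C-1->G D-0->D D-1->E E-0->F E-1->G F-0->D F-1->E G-0->F G-1->G

Because acceptance depends on a position counted from the end, the machine has to buffer the most recent 2 symbols. Make each state the string of the last up-to-2 symbols read; on input `x` shift the window left and append `x`. Accept when the buffered window has length 2 and begins with `0`.
A 7-state machine:
       0  1 
>  A   B  C 
   B   D  E 
   C   F  G 
 * D   D  E 
 * E   F  G 
   F   D  E 
   G   F  G 
(> = start, * = accepting)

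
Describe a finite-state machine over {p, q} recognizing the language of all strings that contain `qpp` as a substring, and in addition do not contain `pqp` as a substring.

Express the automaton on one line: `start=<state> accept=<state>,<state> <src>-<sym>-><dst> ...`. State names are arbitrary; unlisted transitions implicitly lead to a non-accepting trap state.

start=s0 accept=s6,s9,s10 s0-p->s1 s0-q->s2 s1-p->s1 s1-q->s3 s2-p->s4 s2-q->s2 s3-p->s5 s3-q->s2 s4-p->s6 s4-q->s3 s5-p->s7 s5-q->s8 s6-p->s6 s6-q->s9 s7-p->s7 s7-q->s7 s8-p->s5 s8-q->s8 s9-p->s7 s9-q->s10 s10-p->s6 s10-q->s10

Run two small machines in parallel and take their product. The first has 4 states tracking whether and how much of `qpp` has been seen; the second has 4 states tracking partial matches of the forbidden pattern `pqp`. A product state is a pair (one from each), accepting exactly when both do.
An 11-state machine:
          p    q  
>  s0     s1   s2 
   s1     s1   s3 
   s2     s4   s2 
   s3     s5   s2 
   s4     s6   s3 
   s5     s7   s8 
 * s6     s6   s9 
   s7     s7   s7 
   s8     s5   s8 
 * s9     s7  s10 
 * s10    s6  s10 
(> = start, * = accepting)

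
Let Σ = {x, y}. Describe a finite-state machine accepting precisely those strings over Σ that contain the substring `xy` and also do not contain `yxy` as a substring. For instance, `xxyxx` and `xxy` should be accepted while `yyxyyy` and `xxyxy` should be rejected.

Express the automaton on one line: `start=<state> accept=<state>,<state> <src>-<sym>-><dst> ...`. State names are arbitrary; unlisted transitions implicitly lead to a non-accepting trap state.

start=s0 accept=s3,s5,s7 s0-x->s1 s0-y->s2 s1-x->s1 s1-y->s3 s2-x->s4 s2-y->s2 s3-x->s5 s3-y->s3 s4-x->s1 s4-y->s6 s5-x->s7 s5-y->s6 s6-x->s6 s6-y->s6 s7-x->s7 s7-y->s3

Build one automaton per condition and run them in lockstep. One (3 states) tracks whether and how much of `xy` has been seen; the other (4 states) tracks partial matches of the forbidden pattern `yxy`. Each combined state is a pair, one component from each; accept when both components accept.
An 8-state machine:
        x   y  
>  s0   s1  s2 
   s1   s1  s3 
   s2   s4  s2 
 * s3   s5  s3 
   s4   s1  s6 
 * s5   s7  s6 
   s6   s6  s6 
 * s7   s7  s3 
(> = start, * = accepting)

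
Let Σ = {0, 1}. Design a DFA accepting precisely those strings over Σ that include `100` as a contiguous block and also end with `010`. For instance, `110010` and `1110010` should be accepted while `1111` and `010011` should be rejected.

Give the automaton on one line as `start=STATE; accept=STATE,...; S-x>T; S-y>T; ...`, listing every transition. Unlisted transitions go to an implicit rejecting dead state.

Build one automaton per condition and run them in lockstep. The first has 4 states tracking whether and how much of `100` has been seen; the second has 4 states tracking how much of the suffix `010` has currently been matched. A product state is a pair (one from each), accepting exactly when both do. Equivalent product states are then merged.
A 7-state machine:
        0   1  
>  q0   q0  q1 
   q1   q2  q1 
   q2   q3  q1 
   q3   q3  q4 
   q4   q5  q6 
 * q5   q3  q4 
   q6   q3  q6 
(> = start, * = accepting)

start=q0; accept=q5; q0-0>q0; q0-1>q1; q1-0>q2; q1-1>q1; q2-0>q3; q2-1>q1; q3-0>q3; q3-1>q4; q4-0>q5; q4-1>q6; q5-0>q3; q5-1>q4; q6-0>q3; q6-1>q6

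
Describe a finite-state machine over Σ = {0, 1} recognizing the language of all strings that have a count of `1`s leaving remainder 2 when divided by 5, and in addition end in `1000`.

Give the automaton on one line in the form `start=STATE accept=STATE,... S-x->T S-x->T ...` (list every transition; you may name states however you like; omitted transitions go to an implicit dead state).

Build one automaton per condition and run them in lockstep. One (5 states) tracks the count of `1`s modulo 5; the other (5 states) tracks how much of the suffix `1000` has currently been matched. Each combined state is a pair, one component from each; accept when both components accept. Minimizing collapses redundant product states.
        0   1  
>  s0   s0  s1 
   s1   s1  s2 
   s2   s3  s4 
   s3   s5  s4 
   s4   s4  s6 
   s5   s7  s4 
   s6   s6  s0 
 * s7   s8  s4 
   s8   s8  s4 
(> = start, * = accepting)

start=s0 accept=s7 s0-0->s0 s0-1->s1 s1-0->s1 s1-1->s2 s2-0->s3 s2-1->s4 s3-0->s5 s3-1->s4 s4-0->s4 s4-1->s6 s5-0->s7 s5-1->s4 s6-0->s6 s6-1->s0 s7-0->s8 s7-1->s4 s8-0->s8 s8-1->s4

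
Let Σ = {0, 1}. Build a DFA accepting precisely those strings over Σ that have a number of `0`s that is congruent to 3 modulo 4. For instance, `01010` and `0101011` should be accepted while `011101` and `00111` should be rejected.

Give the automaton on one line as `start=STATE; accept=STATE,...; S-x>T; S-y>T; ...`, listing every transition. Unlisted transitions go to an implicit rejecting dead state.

The only thing that matters is how many `0`s have appeared, reduced mod 4. Use one state per residue: A for 0, …, D for 3. Reading `0` moves to the next residue; anything else stays put. D is accepting.
       0  1 
>  A   B  A 
   B   C  B 
   C   D  C 
 * D   A  D 
(> = start, * = accepting)

start=A; accept=D; A-0>B; A-1>A; B-0>C; B-1>B; C-0>D; C-1>C; D-0>A; D-1>D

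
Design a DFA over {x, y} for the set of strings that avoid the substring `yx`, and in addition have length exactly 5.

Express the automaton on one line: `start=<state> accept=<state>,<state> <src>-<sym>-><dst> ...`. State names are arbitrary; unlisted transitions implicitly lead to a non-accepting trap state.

Handle the two conditions separately and then intersect. One (3 states) tracks partial matches of the forbidden pattern `yx`; the other (7 states) tracks the input length, saturating at 6. Each combined state is a pair, one component from each; accept when both components accept. Minimizing collapses redundant product states.
          x    y  
>  s0     s1   s2 
   s1     s3   s4 
   s2     s5   s4 
   s3     s6   s7 
   s4     s5   s7 
   s5     s5   s5 
   s6     s8   s9 
   s7     s5   s9 
   s8    s10  s10 
   s9     s5  s10 
 * s10    s5   s5 
(> = start, * = accepting)

start=s0 accept=s10 s0-x->s1 s0-y->s2 s1-x->s3 s1-y->s4 s2-x->s5 s2-y->s4 s3-x->s6 s3-y->s7 s4-x->s5 s4-y->s7 s5-x->s5 s5-y->s5 s6-x->s8 s6-y->s9 s7-x->s5 s7-y->s9 s8-x->s10 s8-y->s10 s9-x->s5 s9-y->s10 s10-x->s5 s10-y->s5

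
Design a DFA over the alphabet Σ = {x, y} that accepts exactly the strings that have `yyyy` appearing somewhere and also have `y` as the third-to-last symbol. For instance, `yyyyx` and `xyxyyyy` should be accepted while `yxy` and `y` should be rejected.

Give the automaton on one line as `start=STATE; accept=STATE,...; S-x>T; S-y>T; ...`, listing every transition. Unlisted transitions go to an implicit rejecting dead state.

Handle the two conditions separately and then intersect. One (5 states) tracks whether and how much of `yyyy` has been seen; the other (15 states) tracks the last 3 symbols read. Each combined state is a pair, one component from each; accept when both components accept.
          x    y  
>  q0     q1   q2 
   q1     q3   q4 
   q2     q5   q6 
   q3     q7   q8 
   q4     q9  q10 
   q5    q11  q12 
   q6    q13  q14 
   q7     q7   q8 
   q8     q9  q10 
   q9    q11  q12 
   q10   q13  q14 
   q11    q7   q8 
   q12    q9  q10 
   q13   q11  q12 
   q14   q13  q15 
 * q15   q16  q15 
 * q16   q17  q18 
 * q17   q19  q20 
 * q18   q21  q22 
   q19   q19  q20 
   q20   q21  q22 
   q21   q17  q18 
   q22   q16  q15 
(> = start, * = accepting)

start=q0; accept=q15,q16,q17,q18; q0-x>q1; q0-y>q2; q1-x>q3; q1-y>q4; q2-x>q5; q2-y>q6; q3-x>q7; q3-y>q8; q4-x>q9; q4-y>q10; q5-x>q11; q5-y>q12; q6-x>q13; q6-y>q14; q7-x>q7; q7-y>q8; q8-x>q9; q8-y>q10; q9-x>q11; q9-y>q12; q10-x>q13; q10-y>q14; q11-x>q7; q11-y>q8; q12-x>q9; q12-y>q10; q13-x>q11; q13-y>q12; q14-x>q13; q14-y>q15; q15-x>q16; q15-y>q15; q16-x>q17; q16-y>q18; q17-x>q19; q17-y>q20; q18-x>q21; q18-y>q22; q19-x>q19; q19-y>q20; q20-x>q21; q20-y>q22; q21-x>q17; q21-y>q18; q22-x>q16; q22-y>q15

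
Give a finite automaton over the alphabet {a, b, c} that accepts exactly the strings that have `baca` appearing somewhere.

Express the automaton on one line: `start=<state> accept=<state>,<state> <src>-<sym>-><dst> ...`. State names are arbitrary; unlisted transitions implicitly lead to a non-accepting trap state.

States s0..s3 record the length of the longest prefix of `baca` that matches the current input suffix. Reaching s4 means `baca` has been seen, and we stay there forever. Accept from s4.
5 states suffice.
        a   b   c  
>  s0   s0  s1  s0 
   s1   s2  s1  s0 
   s2   s0  s1  s3 
   s3   s4  s1  s0 
 * s4   s4  s4  s4 
(> = start, * = accepting)

start=s0 accept=s4 s0-a->s0 s0-b->s1 s0-c->s0 s1-a->s2 s1-b->s1 s1-c->s0 s2-a->s0 s2-b->s1 s2-c->s3 s3-a->s4 s3-b->s1 s3-c->s0 s4-a->s4 s4-b->s4 s4-c->s4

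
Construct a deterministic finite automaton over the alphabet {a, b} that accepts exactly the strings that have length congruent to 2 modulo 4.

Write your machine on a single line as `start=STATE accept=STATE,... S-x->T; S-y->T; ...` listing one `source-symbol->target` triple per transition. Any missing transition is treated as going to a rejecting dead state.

Only the length mod 4 matters, so use a 4-cycle: from any state, every input symbol moves to the next state, wrapping s3 back to s0. Mark s2 accepting.
        a   b  
>  s0   s1  s1 
   s1   s2  s2 
 * s2   s3  s3 
   s3   s0  s0 
(> = start, * = accepting)

start=s0; accept=s2; s0-a->s1; s0-b->s1; s1-a->s2; s1-b->s2; s2-a->s3; s2-b->s3; s3-a->s0; s3-b->s0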